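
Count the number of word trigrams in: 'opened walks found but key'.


Word trigrams from [5] words:
  Trigram 1: (opened walks found)
  Trigram 2: (walks found but)
  Trigram 3: (found but key)
Total word trigrams: 5 - 2 = 3

3


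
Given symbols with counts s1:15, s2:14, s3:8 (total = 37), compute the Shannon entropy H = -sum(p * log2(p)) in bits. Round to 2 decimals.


Computing entropy H = -sum(p_i * log2(p_i)):
  s1: p = 15/37 = 0.4054, -p*log2(p) = 0.5281
  s2: p = 14/37 = 0.3784, -p*log2(p) = 0.5305
  s3: p = 8/37 = 0.2162, -p*log2(p) = 0.4777
H = sum of terms = 1.5363
Rounded to 2 decimals: 1.54

1.54


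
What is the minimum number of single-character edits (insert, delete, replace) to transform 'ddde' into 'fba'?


Building DP table for s1='ddde' (len 4) and s2='fba' (len 3):
       f  b  a
    0  1  2  3
  d 1  1  2  3
  d 2  2  2  3
  d 3  3  3  3
  e 4  4  4  4
Edit distance = dp[4][3] = 4

4


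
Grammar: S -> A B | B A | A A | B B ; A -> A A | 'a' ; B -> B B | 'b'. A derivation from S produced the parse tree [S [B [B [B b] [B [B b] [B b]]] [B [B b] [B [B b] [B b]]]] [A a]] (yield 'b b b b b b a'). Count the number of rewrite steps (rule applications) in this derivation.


Every bracketed nonterminal node [X ...] in the tree is produced by exactly one rule application.
Reading the tree off as a leftmost derivation:
  Step 1: S  =>  B A   (applied S -> B A)
  Step 2: B A  =>  B B A   (applied B -> B B)
  Step 3: B B A  =>  B B B A   (applied B -> B B)
  Step 4: B B B A  =>  b B B A   (applied B -> b)
  Step 5: b B B A  =>  b B B B A   (applied B -> B B)
  Step 6: b B B B A  =>  b b B B A   (applied B -> b)
  Step 7: b b B B A  =>  b b b B A   (applied B -> b)
  Step 8: b b b B A  =>  b b b B B A   (applied B -> B B)
  Step 9: b b b B B A  =>  b b b b B A   (applied B -> b)
  Step 10: b b b b B A  =>  b b b b B B A   (applied B -> B B)
  Step 11: b b b b B B A  =>  b b b b b B A   (applied B -> b)
  Step 12: b b b b b B A  =>  b b b b b b A   (applied B -> b)
  Step 13: b b b b b b A  =>  b b b b b b a   (applied A -> a)
Final yield: b b b b b b a
Total rewrite steps: 13

13


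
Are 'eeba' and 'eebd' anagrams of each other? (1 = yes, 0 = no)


Sort characters of 'eeba': 'abee'
Sort characters of 'eebd': 'bdee'
Sorted forms differ -> they are NOT anagrams
Result: 0

0


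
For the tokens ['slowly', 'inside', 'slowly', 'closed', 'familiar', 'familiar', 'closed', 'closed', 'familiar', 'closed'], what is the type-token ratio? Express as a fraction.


Tokens: 10
Unique types: ('closed', 'familiar', 'inside', 'slowly') = 4
TTR = 4/10
Simplify: divide both by 2 -> 2/5
TTR = 2/5

2/5


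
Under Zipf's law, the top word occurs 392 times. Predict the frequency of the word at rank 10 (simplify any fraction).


Zipf's law: freq(rank) = f1 / rank
f1 = 392, rank = 10
freq = 392 / 10
GCD(392, 10) = 2
Simplified: 196/5

196/5


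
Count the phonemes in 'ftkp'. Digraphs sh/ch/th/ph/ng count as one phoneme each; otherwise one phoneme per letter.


Parsing 'ftkp' greedily, digraphs first:
  'f' -> consonant phoneme (phonemes so far: 1)
  't' -> consonant phoneme (phonemes so far: 2)
  'k' -> consonant phoneme (phonemes so far: 3)
  'p' -> consonant phoneme (phonemes so far: 4)
Total phonemes: 4

4


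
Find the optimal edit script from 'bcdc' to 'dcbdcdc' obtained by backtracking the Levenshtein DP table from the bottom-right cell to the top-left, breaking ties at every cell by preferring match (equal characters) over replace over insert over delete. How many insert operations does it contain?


Edit distance = 3. Backtracking from cell (4, 7) with preference match > replace > insert > delete,
then listing the resulting alignment 'bcdc' -> 'dcbdcdc' left to right:
  Step 1: insert 'd' [insertion #1]
  Step 2: insert 'c' [insertion #2]
  Step 3: keep 'b'
  Step 4: insert 'd' [insertion #3]
  Step 5: keep 'c'
  Step 6: keep 'd'
  Step 7: keep 'c'
Total insertions: 3

3


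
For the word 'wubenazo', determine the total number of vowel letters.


Scanning each character of 'wubenazo':
  Position 1: 'w' -> consonant (running count: 0)
  Position 2: 'u' -> vowel (running count: 1)
  Position 3: 'b' -> consonant (running count: 1)
  Position 4: 'e' -> vowel (running count: 2)
  Position 5: 'n' -> consonant (running count: 2)
  Position 6: 'a' -> vowel (running count: 3)
  Position 7: 'z' -> consonant (running count: 3)
  Position 8: 'o' -> vowel (running count: 4)
Total vowels: 4

4


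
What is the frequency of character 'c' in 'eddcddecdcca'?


Scanning 'eddcddecdcca' for 'c':
  Position 3: 'c' -> MATCH (count: 1)
  Position 7: 'c' -> MATCH (count: 2)
  Position 9: 'c' -> MATCH (count: 3)
  Position 10: 'c' -> MATCH (count: 4)
Total occurrences of 'c': 4

4


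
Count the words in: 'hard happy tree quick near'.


Counting words by splitting on spaces:
  Word 1: 'hard'
  Word 2: 'happy'
  Word 3: 'tree'
  Word 4: 'quick'
  Word 5: 'near'
Total words: 5

5


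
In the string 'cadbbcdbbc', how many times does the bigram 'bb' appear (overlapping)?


Scanning 'cadbbcdbbc' for bigram 'bb':
  Position 0: 'ca' -> no
  Position 1: 'ad' -> no
  Position 2: 'db' -> no
  Position 3: 'bb' -> MATCH
  Position 4: 'bc' -> no
  Position 5: 'cd' -> no
  Position 6: 'db' -> no
  Position 7: 'bb' -> MATCH
  Position 8: 'bc' -> no
Total matches: 2

2


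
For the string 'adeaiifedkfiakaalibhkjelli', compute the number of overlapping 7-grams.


String 'adeaiifedkfiakaalibhkjelli' has length L = 26.
Number of overlapping n-grams = L - n + 1
Substituting: 26 - 7 + 1 = 20

20


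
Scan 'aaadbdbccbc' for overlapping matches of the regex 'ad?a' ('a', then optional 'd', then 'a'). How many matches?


Pattern: ad?a means 'a', then optional 'd', then 'a'.
Scanning 'aaadbdbccbc' position-by-position:
  Pos 0: window 'aaa' -> MATCH
  Pos 1: window 'aad' -> MATCH
  Pos 2: window 'adb' -> no
  Pos 3: window 'dbd' -> no
  Pos 4: window 'bdb' -> no
  Pos 5: window 'dbc' -> no
  Pos 6: window 'bcc' -> no
  Pos 7: window 'ccb' -> no
  Pos 8: window 'cbc' -> no
  Pos 9: window 'bc' -> no
  Pos 10: window 'c' -> no
Total matches: 2

2


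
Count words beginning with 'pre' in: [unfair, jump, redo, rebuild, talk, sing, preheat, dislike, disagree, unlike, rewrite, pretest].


Checking each word for prefix 'pre':
  'unfair' -> no (count: 0)
  'jump' -> no (count: 0)
  'redo' -> no (count: 0)
  'rebuild' -> no (count: 0)
  'talk' -> no (count: 0)
  'sing' -> no (count: 0)
  'preheat' -> YES, starts with 'pre' (count: 1)
  'dislike' -> no (count: 1)
  'disagree' -> no (count: 1)
  'unlike' -> no (count: 1)
  'rewrite' -> no (count: 1)
  'pretest' -> YES, starts with 'pre' (count: 2)
Total with prefix 'pre': 2

2


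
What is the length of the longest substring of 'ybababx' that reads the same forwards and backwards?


Scanning 'ybababx' for palindromic substrings.
Substring at positions 1-5: 'babab'.
Check: reverse('babab') = 'babab' -> palindrome confirmed.
Neighbouring characters ('y' / 'x') break symmetry, so it cannot extend further.
No longer palindromic substring exists; longest length = 5

5


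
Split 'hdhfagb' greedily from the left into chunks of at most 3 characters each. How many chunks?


'hdhfagb' has 7 characters.
Chunking with max size 3:
  Chunk 1: 'hdh' (positions 0-2)
  Chunk 2: 'fag' (positions 3-5)
  Chunk 3: 'b' (positions 6-6)
Total chunks: ceil(7 / 3) = 3

3


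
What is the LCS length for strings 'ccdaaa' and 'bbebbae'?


DP table for LCS of 'ccdaaa' and 'bbebbae':
       b  b  e  b  b  a  e
    0  0  0  0  0  0  0  0
  c 0  0  0  0  0  0  0  0
  c 0  0  0  0  0  0  0  0
  d 0  0  0  0  0  0  0  0
  a 0  0  0  0  0  0  1  1
  a 0  0  0  0  0  0  1  1
  a 0  0  0  0  0  0  1  1
LCS: 'a'
LCS length = 1

1


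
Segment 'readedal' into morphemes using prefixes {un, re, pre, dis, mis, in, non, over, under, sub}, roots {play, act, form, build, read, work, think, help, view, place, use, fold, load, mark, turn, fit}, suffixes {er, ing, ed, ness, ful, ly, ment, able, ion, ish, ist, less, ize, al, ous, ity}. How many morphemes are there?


Segmenting 'readedal' against the inventory:
  'read' -> root (morpheme 1)
  'ed' -> suffix (morpheme 2)
  'al' -> suffix (morpheme 3)
Total morphemes: 3

3


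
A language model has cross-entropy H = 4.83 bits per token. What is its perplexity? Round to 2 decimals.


Perplexity formula: PP = 2^H
H = 4.83
PP = 2^4.83
Decompose: 2^4.83 = 2^4 * 2^0.83
2^4 = 16, 2^0.83 ~ 1.7776854
PP ~ 16 * 1.7776854 = 28.4429664
Rounded to 2 decimals: 28.44

28.44


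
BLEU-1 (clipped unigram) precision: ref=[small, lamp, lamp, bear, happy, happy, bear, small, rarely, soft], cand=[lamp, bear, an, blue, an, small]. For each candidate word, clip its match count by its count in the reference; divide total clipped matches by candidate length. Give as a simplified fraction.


Reference word counts: {'bear': 2, 'happy': 2, 'lamp': 2, 'rarely': 1, 'small': 2, 'soft': 1}
Checking each candidate word (with clipping):
  'lamp' -> in reference (ref count 2, used 1/2) -> match (matches: 1)
  'bear' -> in reference (ref count 2, used 1/2) -> match (matches: 2)
  'an' -> not in reference -> no match (matches: 2)
  'blue' -> not in reference -> no match (matches: 2)
  'an' -> not in reference -> no match (matches: 2)
  'small' -> in reference (ref count 2, used 1/2) -> match (matches: 3)
Clipped matches: 3, Candidate length: 6
Precision = 3/6 = 1/2

1/2


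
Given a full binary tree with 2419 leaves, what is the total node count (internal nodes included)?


Leaf nodes (terminals): 2419
Internal nodes = n - 1 = 2419 - 1 = 2418
Total = leaves + internal = 2419 + 2418 = 4837

4837


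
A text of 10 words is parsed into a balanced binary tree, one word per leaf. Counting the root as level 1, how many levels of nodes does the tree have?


In a balanced binary tree with n leaves the deepest leaf is ceil(log2(n)) edges below the root,
so counting node levels inclusive of root and leaves gives ceil(log2(n)) + 1 levels.
log2(10) = 3.3219
ceil(3.3219) = 4
levels = 4 + 1 = 5

5


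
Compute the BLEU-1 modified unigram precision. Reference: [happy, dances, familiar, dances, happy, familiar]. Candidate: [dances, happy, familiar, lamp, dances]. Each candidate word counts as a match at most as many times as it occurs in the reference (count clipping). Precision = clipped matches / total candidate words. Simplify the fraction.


Reference word counts: {'dances': 2, 'familiar': 2, 'happy': 2}
Checking each candidate word (with clipping):
  'dances' -> in reference (ref count 2, used 1/2) -> match (matches: 1)
  'happy' -> in reference (ref count 2, used 1/2) -> match (matches: 2)
  'familiar' -> in reference (ref count 2, used 1/2) -> match (matches: 3)
  'lamp' -> not in reference -> no match (matches: 3)
  'dances' -> in reference (ref count 2, used 2/2) -> match (matches: 4)
Clipped matches: 4, Candidate length: 5
Precision = 4/5

4/5


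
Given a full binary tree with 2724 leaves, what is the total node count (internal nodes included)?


Leaf nodes (terminals): 2724
Internal nodes = n - 1 = 2724 - 1 = 2723
Total = leaves + internal = 2724 + 2723 = 5447

5447


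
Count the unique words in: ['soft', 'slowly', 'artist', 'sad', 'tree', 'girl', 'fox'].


Listing all tokens and tracking unique types:
  Token 1: 'soft' -> NEW (unique so far: 1)
  Token 2: 'slowly' -> NEW (unique so far: 2)
  Token 3: 'artist' -> NEW (unique so far: 3)
  Token 4: 'sad' -> NEW (unique so far: 4)
  Token 5: 'tree' -> NEW (unique so far: 5)
  Token 6: 'girl' -> NEW (unique so far: 6)
  Token 7: 'fox' -> NEW (unique so far: 7)
Unique types: ('artist', 'fox', 'girl', 'sad', 'slowly', 'soft', 'tree')
Vocabulary size: 7

7


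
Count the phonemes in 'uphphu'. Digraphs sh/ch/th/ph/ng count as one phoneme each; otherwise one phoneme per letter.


Parsing 'uphphu' greedily, digraphs first:
  'u' -> vowel phoneme (phonemes so far: 1)
  'ph' -> digraph (1 consonant phoneme) (phonemes so far: 2)
  'ph' -> digraph (1 consonant phoneme) (phonemes so far: 3)
  'u' -> vowel phoneme (phonemes so far: 4)
Total phonemes: 4

4


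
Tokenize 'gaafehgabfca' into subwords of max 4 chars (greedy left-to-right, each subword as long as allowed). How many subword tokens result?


'gaafehgabfca' has 12 characters.
Chunking with max size 4:
  Chunk 1: 'gaaf' (positions 0-3)
  Chunk 2: 'ehga' (positions 4-7)
  Chunk 3: 'bfca' (positions 8-11)
Total chunks: ceil(12 / 4) = 3

3


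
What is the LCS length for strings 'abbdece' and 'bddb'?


DP table for LCS of 'abbdece' and 'bddb':
       b  d  d  b
    0  0  0  0  0
  a 0  0  0  0  0
  b 0  1  1  1  1
  b 0  1  1  1  2
  d 0  1  2  2  2
  e 0  1  2  2  2
  c 0  1  2  2  2
  e 0  1  2  2  2
LCS: 'bb'
LCS length = 2

2


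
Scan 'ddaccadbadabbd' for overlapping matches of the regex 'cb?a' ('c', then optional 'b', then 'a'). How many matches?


Pattern: cb?a means 'c', then optional 'b', then 'a'.
Scanning 'ddaccadbadabbd' position-by-position:
  Pos 0: window 'dda' -> no
  Pos 1: window 'dac' -> no
  Pos 2: window 'acc' -> no
  Pos 3: window 'cca' -> no
  Pos 4: window 'cad' -> MATCH
  Pos 5: window 'adb' -> no
  Pos 6: window 'dba' -> no
  Pos 7: window 'bad' -> no
  Pos 8: window 'ada' -> no
  Pos 9: window 'dab' -> no
  Pos 10: window 'abb' -> no
  Pos 11: window 'bbd' -> no
  Pos 12: window 'bd' -> no
  Pos 13: window 'd' -> no
Total matches: 1

1


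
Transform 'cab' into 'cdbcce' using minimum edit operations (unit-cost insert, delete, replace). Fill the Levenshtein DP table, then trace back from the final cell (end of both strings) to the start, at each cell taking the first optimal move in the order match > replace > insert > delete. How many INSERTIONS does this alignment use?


Edit distance = 4. Backtracking from cell (3, 6) with preference match > replace > insert > delete,
then listing the resulting alignment 'cab' -> 'cdbcce' left to right:
  Step 1: keep 'c'
  Step 2: replace a->d
  Step 3: keep 'b'
  Step 4: insert 'c' [insertion #1]
  Step 5: insert 'c' [insertion #2]
  Step 6: insert 'e' [insertion #3]
Total insertions: 3

3


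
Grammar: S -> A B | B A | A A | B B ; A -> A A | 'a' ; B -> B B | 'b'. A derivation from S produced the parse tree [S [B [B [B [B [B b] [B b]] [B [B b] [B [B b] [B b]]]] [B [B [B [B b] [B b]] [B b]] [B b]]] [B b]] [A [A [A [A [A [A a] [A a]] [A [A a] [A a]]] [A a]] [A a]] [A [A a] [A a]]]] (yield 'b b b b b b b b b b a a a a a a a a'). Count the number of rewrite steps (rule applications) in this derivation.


Every bracketed nonterminal node [X ...] in the tree is produced by exactly one rule application.
Reading the tree off as a leftmost derivation:
  Step 1: S  =>  B A   (applied S -> B A)
  Step 2: B A  =>  B B A   (applied B -> B B)
  Step 3: B B A  =>  B B B A   (applied B -> B B)
  Step 4: B B B A  =>  B B B B A   (applied B -> B B)
  Step 5: B B B B A  =>  B B B B B A   (applied B -> B B)
  Step 6: B B B B B A  =>  b B B B B A   (applied B -> b)
  Step 7: b B B B B A  =>  b b B B B A   (applied B -> b)
  Step 8: b b B B B A  =>  b b B B B B A   (applied B -> B B)
  Step 9: b b B B B B A  =>  b b b B B B A   (applied B -> b)
  Step 10: b b b B B B A  =>  b b b B B B B A   (applied B -> B B)
  Step 11: b b b B B B B A  =>  b b b b B B B A   (applied B -> b)
  Step 12: b b b b B B B A  =>  b b b b b B B A   (applied B -> b)
  Step 13: b b b b b B B A  =>  b b b b b B B B A   (applied B -> B B)
  Step 14: b b b b b B B B A  =>  b b b b b B B B B A   (applied B -> B B)
  Step 15: b b b b b B B B B A  =>  b b b b b B B B B B A   (applied B -> B B)
  Step 16: b b b b b B B B B B A  =>  b b b b b b B B B B A   (applied B -> b)
  Step 17: b b b b b b B B B B A  =>  b b b b b b b B B B A   (applied B -> b)
  Step 18: b b b b b b b B B B A  =>  b b b b b b b b B B A   (applied B -> b)
  Step 19: b b b b b b b b B B A  =>  b b b b b b b b b B A   (applied B -> b)
  Step 20: b b b b b b b b b B A  =>  b b b b b b b b b b A   (applied B -> b)
  Step 21: b b b b b b b b b b A  =>  b b b b b b b b b b A A   (applied A -> A A)
  Step 22: b b b b b b b b b b A A  =>  b b b b b b b b b b A A A   (applied A -> A A)
  Step 23: b b b b b b b b b b A A A  =>  b b b b b b b b b b A A A A   (applied A -> A A)
  Step 24: b b b b b b b b b b A A A A  =>  b b b b b b b b b b A A A A A   (applied A -> A A)
  Step 25: b b b b b b b b b b A A A A A  =>  b b b b b b b b b b A A A A A A   (applied A -> A A)
  Step 26: b b b b b b b b b b A A A A A A  =>  b b b b b b b b b b a A A A A A   (applied A -> a)
  Step 27: b b b b b b b b b b a A A A A A  =>  b b b b b b b b b b a a A A A A   (applied A -> a)
  Step 28: b b b b b b b b b b a a A A A A  =>  b b b b b b b b b b a a A A A A A   (applied A -> A A)
  Step 29: b b b b b b b b b b a a A A A A A  =>  b b b b b b b b b b a a a A A A A   (applied A -> a)
  Step 30: b b b b b b b b b b a a a A A A A  =>  b b b b b b b b b b a a a a A A A   (applied A -> a)
  Step 31: b b b b b b b b b b a a a a A A A  =>  b b b b b b b b b b a a a a a A A   (applied A -> a)
  Step 32: b b b b b b b b b b a a a a a A A  =>  b b b b b b b b b b a a a a a a A   (applied A -> a)
  Step 33: b b b b b b b b b b a a a a a a A  =>  b b b b b b b b b b a a a a a a A A   (applied A -> A A)
  Step 34: b b b b b b b b b b a a a a a a A A  =>  b b b b b b b b b b a a a a a a a A   (applied A -> a)
  Step 35: b b b b b b b b b b a a a a a a a A  =>  b b b b b b b b b b a a a a a a a a   (applied A -> a)
Final yield: b b b b b b b b b b a a a a a a a a
Total rewrite steps: 35

35


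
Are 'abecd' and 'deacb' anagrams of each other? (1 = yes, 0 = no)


Sort characters of 'abecd': 'abcde'
Sort characters of 'deacb': 'abcde'
Sorted forms match -> they ARE anagrams
Result: 1

1


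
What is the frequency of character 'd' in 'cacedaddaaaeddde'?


Scanning 'cacedaddaaaeddde' for 'd':
  Position 4: 'd' -> MATCH (count: 1)
  Position 6: 'd' -> MATCH (count: 2)
  Position 7: 'd' -> MATCH (count: 3)
  Position 12: 'd' -> MATCH (count: 4)
  Position 13: 'd' -> MATCH (count: 5)
  Position 14: 'd' -> MATCH (count: 6)
Total occurrences of 'd': 6

6


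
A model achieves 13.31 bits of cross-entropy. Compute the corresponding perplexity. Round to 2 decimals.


Perplexity formula: PP = 2^H
H = 13.31
PP = 2^13.31
Decompose: 2^13.31 = 2^13 * 2^0.31
2^13 = 8192, 2^0.31 ~ 1.2397077
PP ~ 8192 * 1.2397077 = 10155.6854784
Rounded to 2 decimals: 10155.69

10155.69


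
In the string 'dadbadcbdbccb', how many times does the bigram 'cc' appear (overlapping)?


Scanning 'dadbadcbdbccb' for bigram 'cc':
  Position 0: 'da' -> no
  Position 1: 'ad' -> no
  Position 2: 'db' -> no
  Position 3: 'ba' -> no
  Position 4: 'ad' -> no
  Position 5: 'dc' -> no
  Position 6: 'cb' -> no
  Position 7: 'bd' -> no
  Position 8: 'db' -> no
  Position 9: 'bc' -> no
  Position 10: 'cc' -> MATCH
  Position 11: 'cb' -> no
Total matches: 1

1


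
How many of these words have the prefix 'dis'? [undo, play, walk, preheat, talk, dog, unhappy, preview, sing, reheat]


Checking each word for prefix 'dis':
  'undo' -> no (count: 0)
  'play' -> no (count: 0)
  'walk' -> no (count: 0)
  'preheat' -> no (count: 0)
  'talk' -> no (count: 0)
  'dog' -> no (count: 0)
  'unhappy' -> no (count: 0)
  'preview' -> no (count: 0)
  'sing' -> no (count: 0)
  'reheat' -> no (count: 0)
Total with prefix 'dis': 0

0


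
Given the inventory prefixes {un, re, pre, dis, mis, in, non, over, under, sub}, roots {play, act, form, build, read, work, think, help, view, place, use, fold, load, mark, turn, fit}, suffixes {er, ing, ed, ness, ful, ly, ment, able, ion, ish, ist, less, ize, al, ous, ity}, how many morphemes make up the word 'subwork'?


Segmenting 'subwork' against the inventory:
  'sub' -> prefix (morpheme 1)
  'work' -> root (morpheme 2)
Total morphemes: 2

2


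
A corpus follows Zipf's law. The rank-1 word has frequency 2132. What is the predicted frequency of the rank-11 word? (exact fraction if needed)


Zipf's law: freq(rank) = f1 / rank
f1 = 2132, rank = 11
freq = 2132 / 11
GCD(2132, 11) = 1
Simplified: 2132/11

2132/11


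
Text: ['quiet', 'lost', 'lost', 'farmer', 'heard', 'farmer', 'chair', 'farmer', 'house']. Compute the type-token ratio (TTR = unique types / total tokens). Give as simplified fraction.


Tokens: 9
Unique types: ('chair', 'farmer', 'heard', 'house', 'lost', 'quiet') = 6
TTR = 6/9
Simplify: divide both by 3 -> 2/3
TTR = 2/3

2/3


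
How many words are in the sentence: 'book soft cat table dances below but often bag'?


Counting words by splitting on spaces:
  Word 1: 'book'
  Word 2: 'soft'
  Word 3: 'cat'
  Word 4: 'table'
  Word 5: 'dances'
  Word 6: 'below'
  Word 7: 'but'
  Word 8: 'often'
  Word 9: 'bag'
Total words: 9

9


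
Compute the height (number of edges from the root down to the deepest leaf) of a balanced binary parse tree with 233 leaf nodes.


In a balanced binary tree with n leaves the deepest leaf is ceil(log2(n)) edges below the root.
log2(233) = 7.8642
ceil(7.8642) = 8
height (edges) = 8

8


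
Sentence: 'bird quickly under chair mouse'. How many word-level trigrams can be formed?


Word trigrams from [5] words:
  Trigram 1: (bird quickly under)
  Trigram 2: (quickly under chair)
  Trigram 3: (under chair mouse)
Total word trigrams: 5 - 2 = 3

3


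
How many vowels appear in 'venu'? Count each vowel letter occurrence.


Scanning each character of 'venu':
  Position 1: 'v' -> consonant (running count: 0)
  Position 2: 'e' -> vowel (running count: 1)
  Position 3: 'n' -> consonant (running count: 1)
  Position 4: 'u' -> vowel (running count: 2)
Total vowels: 2

2


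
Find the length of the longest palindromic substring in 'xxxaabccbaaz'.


Scanning 'xxxaabccbaaz' for palindromic substrings.
Substring at positions 3-10: 'aabccbaa'.
Check: reverse('aabccbaa') = 'aabccbaa' -> palindrome confirmed.
Neighbouring characters ('x' / 'z') break symmetry, so it cannot extend further.
No longer palindromic substring exists; longest length = 8

8


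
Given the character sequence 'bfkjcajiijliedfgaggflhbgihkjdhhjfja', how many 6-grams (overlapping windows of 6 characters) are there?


String 'bfkjcajiijliedfgaggflhbgihkjdhhjfja' has length L = 35.
Number of overlapping n-grams = L - n + 1
Substituting: 35 - 6 + 1 = 30

30


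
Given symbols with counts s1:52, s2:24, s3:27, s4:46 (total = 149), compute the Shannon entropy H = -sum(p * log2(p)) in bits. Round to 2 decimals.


Computing entropy H = -sum(p_i * log2(p_i)):
  s1: p = 52/149 = 0.3490, -p*log2(p) = 0.5300
  s2: p = 24/149 = 0.1611, -p*log2(p) = 0.4243
  s3: p = 27/149 = 0.1812, -p*log2(p) = 0.4465
  s4: p = 46/149 = 0.3087, -p*log2(p) = 0.5235
H = sum of terms = 1.9243
Rounded to 2 decimals: 1.92

1.92


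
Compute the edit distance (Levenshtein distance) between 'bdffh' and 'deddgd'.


Building DP table for s1='bdffh' (len 5) and s2='deddgd' (len 6):
       d  e  d  d  g  d
    0  1  2  3  4  5  6
  b 1  1  2  3  4  5  6
  d 2  1  2  2  3  4  5
  f 3  2  2  3  3  4  5
  f 4  3  3  3  4  4  5
  h 5  4  4  4  4  5  5
Edit distance = dp[5][6] = 5

5


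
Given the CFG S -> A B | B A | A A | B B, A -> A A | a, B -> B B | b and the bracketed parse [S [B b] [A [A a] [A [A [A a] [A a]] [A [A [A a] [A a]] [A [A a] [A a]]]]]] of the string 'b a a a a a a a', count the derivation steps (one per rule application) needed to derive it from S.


Every bracketed nonterminal node [X ...] in the tree is produced by exactly one rule application.
Reading the tree off as a leftmost derivation:
  Step 1: S  =>  B A   (applied S -> B A)
  Step 2: B A  =>  b A   (applied B -> b)
  Step 3: b A  =>  b A A   (applied A -> A A)
  Step 4: b A A  =>  b a A   (applied A -> a)
  Step 5: b a A  =>  b a A A   (applied A -> A A)
  Step 6: b a A A  =>  b a A A A   (applied A -> A A)
  Step 7: b a A A A  =>  b a a A A   (applied A -> a)
  Step 8: b a a A A  =>  b a a a A   (applied A -> a)
  Step 9: b a a a A  =>  b a a a A A   (applied A -> A A)
  Step 10: b a a a A A  =>  b a a a A A A   (applied A -> A A)
  Step 11: b a a a A A A  =>  b a a a a A A   (applied A -> a)
  Step 12: b a a a a A A  =>  b a a a a a A   (applied A -> a)
  Step 13: b a a a a a A  =>  b a a a a a A A   (applied A -> A A)
  Step 14: b a a a a a A A  =>  b a a a a a a A   (applied A -> a)
  Step 15: b a a a a a a A  =>  b a a a a a a a   (applied A -> a)
Final yield: b a a a a a a a
Total rewrite steps: 15

15


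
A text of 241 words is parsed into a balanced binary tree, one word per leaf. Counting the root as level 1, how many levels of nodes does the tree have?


In a balanced binary tree with n leaves the deepest leaf is ceil(log2(n)) edges below the root,
so counting node levels inclusive of root and leaves gives ceil(log2(n)) + 1 levels.
log2(241) = 7.9129
ceil(7.9129) = 8
levels = 8 + 1 = 9

9


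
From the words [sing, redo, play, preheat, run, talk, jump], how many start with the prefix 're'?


Checking each word for prefix 're':
  'sing' -> no (count: 0)
  'redo' -> YES, starts with 're' (count: 1)
  'play' -> no (count: 1)
  'preheat' -> no (count: 1)
  'run' -> no (count: 1)
  'talk' -> no (count: 1)
  'jump' -> no (count: 1)
Total with prefix 're': 1

1


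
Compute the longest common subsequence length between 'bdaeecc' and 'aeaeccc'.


DP table for LCS of 'bdaeecc' and 'aeaeccc':
       a  e  a  e  c  c  c
    0  0  0  0  0  0  0  0
  b 0  0  0  0  0  0  0  0
  d 0  0  0  0  0  0  0  0
  a 0  1  1  1  1  1  1  1
  e 0  1  2  2  2  2  2  2
  e 0  1  2  2  3  3  3  3
  c 0  1  2  2  3  4  4  4
  c 0  1  2  2  3  4  5  5
LCS: 'aeecc'
LCS length = 5

5


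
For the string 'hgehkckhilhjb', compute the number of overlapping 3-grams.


String 'hgehkckhilhjb' has length L = 13.
Number of overlapping n-grams = L - n + 1
Substituting: 13 - 3 + 1 = 11

11


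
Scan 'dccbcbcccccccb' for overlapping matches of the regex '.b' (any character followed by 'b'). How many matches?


Pattern: .b means any character followed by 'b'.
Scanning 'dccbcbcccccccb' position-by-position:
  Pos 0: window 'dc' -> no
  Pos 1: window 'cc' -> no
  Pos 2: window 'cb' -> MATCH
  Pos 3: window 'bc' -> no
  Pos 4: window 'cb' -> MATCH
  Pos 5: window 'bc' -> no
  Pos 6: window 'cc' -> no
  Pos 7: window 'cc' -> no
  Pos 8: window 'cc' -> no
  Pos 9: window 'cc' -> no
  Pos 10: window 'cc' -> no
  Pos 11: window 'cc' -> no
  Pos 12: window 'cb' -> MATCH
  Pos 13: window 'b' -> no
Total matches: 3

3


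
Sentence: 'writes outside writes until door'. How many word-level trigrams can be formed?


Word trigrams from [5] words:
  Trigram 1: (writes outside writes)
  Trigram 2: (outside writes until)
  Trigram 3: (writes until door)
Total word trigrams: 5 - 2 = 3

3


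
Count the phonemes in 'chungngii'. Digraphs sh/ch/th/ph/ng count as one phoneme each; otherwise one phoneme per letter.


Parsing 'chungngii' greedily, digraphs first:
  'ch' -> digraph (1 consonant phoneme) (phonemes so far: 1)
  'u' -> vowel phoneme (phonemes so far: 2)
  'ng' -> digraph (1 consonant phoneme) (phonemes so far: 3)
  'ng' -> digraph (1 consonant phoneme) (phonemes so far: 4)
  'i' -> vowel phoneme (phonemes so far: 5)
  'i' -> vowel phoneme (phonemes so far: 6)
Total phonemes: 6

6


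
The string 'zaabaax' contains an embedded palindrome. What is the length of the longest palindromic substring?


Scanning 'zaabaax' for palindromic substrings.
Substring at positions 1-5: 'aabaa'.
Check: reverse('aabaa') = 'aabaa' -> palindrome confirmed.
Neighbouring characters ('z' / 'x') break symmetry, so it cannot extend further.
No longer palindromic substring exists; longest length = 5

5


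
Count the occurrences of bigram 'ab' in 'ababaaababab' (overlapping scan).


Scanning 'ababaaababab' for bigram 'ab':
  Position 0: 'ab' -> MATCH
  Position 1: 'ba' -> no
  Position 2: 'ab' -> MATCH
  Position 3: 'ba' -> no
  Position 4: 'aa' -> no
  Position 5: 'aa' -> no
  Position 6: 'ab' -> MATCH
  Position 7: 'ba' -> no
  Position 8: 'ab' -> MATCH
  Position 9: 'ba' -> no
  Position 10: 'ab' -> MATCH
Total matches: 5

5


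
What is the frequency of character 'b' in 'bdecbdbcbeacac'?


Scanning 'bdecbdbcbeacac' for 'b':
  Position 0: 'b' -> MATCH (count: 1)
  Position 4: 'b' -> MATCH (count: 2)
  Position 6: 'b' -> MATCH (count: 3)
  Position 8: 'b' -> MATCH (count: 4)
Total occurrences of 'b': 4

4


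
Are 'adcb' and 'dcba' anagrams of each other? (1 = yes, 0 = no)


Sort characters of 'adcb': 'abcd'
Sort characters of 'dcba': 'abcd'
Sorted forms match -> they ARE anagrams
Result: 1

1


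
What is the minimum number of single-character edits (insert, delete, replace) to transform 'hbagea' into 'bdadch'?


Building DP table for s1='hbagea' (len 6) and s2='bdadch' (len 6):
       b  d  a  d  c  h
    0  1  2  3  4  5  6
  h 1  1  2  3  4  5  5
  b 2  1  2  3  4  5  6
  a 3  2  2  2  3  4  5
  g 4  3  3  3  3  4  5
  e 5  4  4  4  4  4  5
  a 6  5  5  4  5  5  5
Edit distance = dp[6][6] = 5

5


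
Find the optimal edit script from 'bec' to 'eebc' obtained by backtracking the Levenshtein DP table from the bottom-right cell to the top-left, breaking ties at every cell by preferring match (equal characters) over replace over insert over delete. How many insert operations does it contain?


Edit distance = 2. Backtracking from cell (3, 4) with preference match > replace > insert > delete,
then listing the resulting alignment 'bec' -> 'eebc' left to right:
  Step 1: replace b->e
  Step 2: keep 'e'
  Step 3: insert 'b' [insertion #1]
  Step 4: keep 'c'
Total insertions: 1

1


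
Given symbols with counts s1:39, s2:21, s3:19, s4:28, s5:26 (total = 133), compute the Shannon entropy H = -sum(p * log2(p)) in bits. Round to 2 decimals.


Computing entropy H = -sum(p_i * log2(p_i)):
  s1: p = 39/133 = 0.2932, -p*log2(p) = 0.5190
  s2: p = 21/133 = 0.1579, -p*log2(p) = 0.4205
  s3: p = 19/133 = 0.1429, -p*log2(p) = 0.4011
  s4: p = 28/133 = 0.2105, -p*log2(p) = 0.4732
  s5: p = 26/133 = 0.1955, -p*log2(p) = 0.4603
H = sum of terms = 2.2741
Rounded to 2 decimals: 2.27

2.27


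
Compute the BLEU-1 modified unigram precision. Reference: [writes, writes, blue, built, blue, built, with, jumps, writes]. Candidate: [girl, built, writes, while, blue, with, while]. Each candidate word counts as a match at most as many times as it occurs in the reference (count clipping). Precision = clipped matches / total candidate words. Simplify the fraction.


Reference word counts: {'blue': 2, 'built': 2, 'jumps': 1, 'with': 1, 'writes': 3}
Checking each candidate word (with clipping):
  'girl' -> not in reference -> no match (matches: 0)
  'built' -> in reference (ref count 2, used 1/2) -> match (matches: 1)
  'writes' -> in reference (ref count 3, used 1/3) -> match (matches: 2)
  'while' -> not in reference -> no match (matches: 2)
  'blue' -> in reference (ref count 2, used 1/2) -> match (matches: 3)
  'with' -> in reference (ref count 1, used 1/1) -> match (matches: 4)
  'while' -> not in reference -> no match (matches: 4)
Clipped matches: 4, Candidate length: 7
Precision = 4/7

4/7


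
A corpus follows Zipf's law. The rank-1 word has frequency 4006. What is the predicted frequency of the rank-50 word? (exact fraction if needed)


Zipf's law: freq(rank) = f1 / rank
f1 = 4006, rank = 50
freq = 4006 / 50
GCD(4006, 50) = 2
Simplified: 2003/25

2003/25


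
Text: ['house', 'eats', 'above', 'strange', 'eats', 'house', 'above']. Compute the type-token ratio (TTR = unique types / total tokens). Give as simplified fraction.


Tokens: 7
Unique types: ('above', 'eats', 'house', 'strange') = 4
TTR = 4/7
Already in lowest terms.

4/7


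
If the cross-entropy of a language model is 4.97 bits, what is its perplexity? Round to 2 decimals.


Perplexity formula: PP = 2^H
H = 4.97
PP = 2^4.97
Decompose: 2^4.97 = 2^4 * 2^0.97
2^4 = 16, 2^0.97 ~ 1.9588406
PP ~ 16 * 1.9588406 = 31.3414496
Rounded to 2 decimals: 31.34

31.34


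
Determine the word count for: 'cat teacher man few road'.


Counting words by splitting on spaces:
  Word 1: 'cat'
  Word 2: 'teacher'
  Word 3: 'man'
  Word 4: 'few'
  Word 5: 'road'
Total words: 5

5


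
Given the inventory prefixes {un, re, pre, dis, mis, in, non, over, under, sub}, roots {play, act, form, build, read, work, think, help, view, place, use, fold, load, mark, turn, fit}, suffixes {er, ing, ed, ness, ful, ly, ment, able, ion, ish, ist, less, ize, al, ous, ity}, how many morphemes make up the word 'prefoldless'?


Segmenting 'prefoldless' against the inventory:
  'pre' -> prefix (morpheme 1)
  'fold' -> root (morpheme 2)
  'less' -> suffix (morpheme 3)
Total morphemes: 3

3


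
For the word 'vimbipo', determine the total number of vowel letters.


Scanning each character of 'vimbipo':
  Position 1: 'v' -> consonant (running count: 0)
  Position 2: 'i' -> vowel (running count: 1)
  Position 3: 'm' -> consonant (running count: 1)
  Position 4: 'b' -> consonant (running count: 1)
  Position 5: 'i' -> vowel (running count: 2)
  Position 6: 'p' -> consonant (running count: 2)
  Position 7: 'o' -> vowel (running count: 3)
Total vowels: 3

3


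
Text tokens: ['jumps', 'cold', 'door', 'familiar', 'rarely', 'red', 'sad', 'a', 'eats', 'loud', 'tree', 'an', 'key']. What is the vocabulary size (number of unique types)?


Listing all tokens and tracking unique types:
  Token 1: 'jumps' -> NEW (unique so far: 1)
  Token 2: 'cold' -> NEW (unique so far: 2)
  Token 3: 'door' -> NEW (unique so far: 3)
  Token 4: 'familiar' -> NEW (unique so far: 4)
  Token 5: 'rarely' -> NEW (unique so far: 5)
  Token 6: 'red' -> NEW (unique so far: 6)
  Token 7: 'sad' -> NEW (unique so far: 7)
  Token 8: 'a' -> NEW (unique so far: 8)
  Token 9: 'eats' -> NEW (unique so far: 9)
  Token 10: 'loud' -> NEW (unique so far: 10)
  Token 11: 'tree' -> NEW (unique so far: 11)
  Token 12: 'an' -> NEW (unique so far: 12)
  Token 13: 'key' -> NEW (unique so far: 13)
Unique types: ('a', 'an', 'cold', 'door', 'eats', 'familiar', 'jumps', 'key', 'loud', 'rarely', 'red', 'sad', 'tree')
Vocabulary size: 13

13


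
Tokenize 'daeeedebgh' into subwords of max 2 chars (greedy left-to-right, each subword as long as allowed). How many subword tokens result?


'daeeedebgh' has 10 characters.
Chunking with max size 2:
  Chunk 1: 'da' (positions 0-1)
  Chunk 2: 'ee' (positions 2-3)
  Chunk 3: 'ed' (positions 4-5)
  Chunk 4: 'eb' (positions 6-7)
  Chunk 5: 'gh' (positions 8-9)
Total chunks: ceil(10 / 2) = 5

5


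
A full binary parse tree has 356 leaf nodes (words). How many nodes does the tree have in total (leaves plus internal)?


Leaf nodes (terminals): 356
Internal nodes = n - 1 = 356 - 1 = 355
Total = leaves + internal = 356 + 355 = 711

711


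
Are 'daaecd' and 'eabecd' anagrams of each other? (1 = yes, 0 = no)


Sort characters of 'daaecd': 'aacdde'
Sort characters of 'eabecd': 'abcdee'
Sorted forms differ -> they are NOT anagrams
Result: 0

0


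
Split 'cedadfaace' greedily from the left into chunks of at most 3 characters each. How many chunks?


'cedadfaace' has 10 characters.
Chunking with max size 3:
  Chunk 1: 'ced' (positions 0-2)
  Chunk 2: 'adf' (positions 3-5)
  Chunk 3: 'aac' (positions 6-8)
  Chunk 4: 'e' (positions 9-9)
Total chunks: ceil(10 / 3) = 4

4


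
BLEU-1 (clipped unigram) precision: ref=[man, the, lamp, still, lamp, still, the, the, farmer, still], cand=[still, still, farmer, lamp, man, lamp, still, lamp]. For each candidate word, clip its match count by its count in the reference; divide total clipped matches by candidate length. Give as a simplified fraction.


Reference word counts: {'farmer': 1, 'lamp': 2, 'man': 1, 'still': 3, 'the': 3}
Checking each candidate word (with clipping):
  'still' -> in reference (ref count 3, used 1/3) -> match (matches: 1)
  'still' -> in reference (ref count 3, used 2/3) -> match (matches: 2)
  'farmer' -> in reference (ref count 1, used 1/1) -> match (matches: 3)
  'lamp' -> in reference (ref count 2, used 1/2) -> match (matches: 4)
  'man' -> in reference (ref count 1, used 1/1) -> match (matches: 5)
  'lamp' -> in reference (ref count 2, used 2/2) -> match (matches: 6)
  'still' -> in reference (ref count 3, used 3/3) -> match (matches: 7)
  'lamp' -> ref count 2 already used up (2/2) -> clipped, no match (matches: 7)
Clipped matches: 7, Candidate length: 8
Precision = 7/8

7/8


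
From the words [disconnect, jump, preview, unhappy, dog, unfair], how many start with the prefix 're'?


Checking each word for prefix 're':
  'disconnect' -> no (count: 0)
  'jump' -> no (count: 0)
  'preview' -> no (count: 0)
  'unhappy' -> no (count: 0)
  'dog' -> no (count: 0)
  'unfair' -> no (count: 0)
Total with prefix 're': 0

0


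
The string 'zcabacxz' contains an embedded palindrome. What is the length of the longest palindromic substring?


Scanning 'zcabacxz' for palindromic substrings.
Substring at positions 1-5: 'cabac'.
Check: reverse('cabac') = 'cabac' -> palindrome confirmed.
Neighbouring characters ('z' / 'x') break symmetry, so it cannot extend further.
No longer palindromic substring exists; longest length = 5

5


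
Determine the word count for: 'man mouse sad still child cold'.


Counting words by splitting on spaces:
  Word 1: 'man'
  Word 2: 'mouse'
  Word 3: 'sad'
  Word 4: 'still'
  Word 5: 'child'
  Word 6: 'cold'
Total words: 6

6


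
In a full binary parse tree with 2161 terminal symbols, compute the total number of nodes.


Leaf nodes (terminals): 2161
Internal nodes = n - 1 = 2161 - 1 = 2160
Total = leaves + internal = 2161 + 2160 = 4321

4321


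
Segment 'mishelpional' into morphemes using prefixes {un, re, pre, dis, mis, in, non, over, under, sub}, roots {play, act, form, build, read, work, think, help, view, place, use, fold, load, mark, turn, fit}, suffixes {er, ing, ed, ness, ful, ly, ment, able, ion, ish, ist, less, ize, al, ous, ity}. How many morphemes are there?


Segmenting 'mishelpional' against the inventory:
  'mis' -> prefix (morpheme 1)
  'help' -> root (morpheme 2)
  'ion' -> suffix (morpheme 3)
  'al' -> suffix (morpheme 4)
Total morphemes: 4

4


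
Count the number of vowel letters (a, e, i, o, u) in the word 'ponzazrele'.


Scanning each character of 'ponzazrele':
  Position 1: 'p' -> consonant (running count: 0)
  Position 2: 'o' -> vowel (running count: 1)
  Position 3: 'n' -> consonant (running count: 1)
  Position 4: 'z' -> consonant (running count: 1)
  Position 5: 'a' -> vowel (running count: 2)
  Position 6: 'z' -> consonant (running count: 2)
  Position 7: 'r' -> consonant (running count: 2)
  Position 8: 'e' -> vowel (running count: 3)
  Position 9: 'l' -> consonant (running count: 3)
  Position 10: 'e' -> vowel (running count: 4)
Total vowels: 4

4


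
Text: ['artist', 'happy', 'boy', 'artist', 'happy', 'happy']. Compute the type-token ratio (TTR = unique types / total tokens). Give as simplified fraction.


Tokens: 6
Unique types: ('artist', 'boy', 'happy') = 3
TTR = 3/6
Simplify: divide both by 3 -> 1/2
TTR = 1/2

1/2


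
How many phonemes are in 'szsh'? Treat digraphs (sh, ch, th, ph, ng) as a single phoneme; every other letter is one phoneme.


Parsing 'szsh' greedily, digraphs first:
  's' -> consonant phoneme (phonemes so far: 1)
  'z' -> consonant phoneme (phonemes so far: 2)
  'sh' -> digraph (1 consonant phoneme) (phonemes so far: 3)
Total phonemes: 3

3


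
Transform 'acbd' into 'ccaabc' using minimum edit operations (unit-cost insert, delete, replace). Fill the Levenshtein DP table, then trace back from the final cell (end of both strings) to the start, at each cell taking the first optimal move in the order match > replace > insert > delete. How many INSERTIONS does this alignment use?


Edit distance = 4. Backtracking from cell (4, 6) with preference match > replace > insert > delete,
then listing the resulting alignment 'acbd' -> 'ccaabc' left to right:
  Step 1: insert 'c' [insertion #1]
  Step 2: insert 'c' [insertion #2]
  Step 3: keep 'a'
  Step 4: replace c->a
  Step 5: keep 'b'
  Step 6: replace d->c
Total insertions: 2

2
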